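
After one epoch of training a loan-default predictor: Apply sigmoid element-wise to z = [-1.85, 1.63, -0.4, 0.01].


σ(-1.85) = 1/(1+e^1.85) = 0.1359
σ(1.63) = 1/(1+e^-1.63) = 0.8362
σ(-0.4) = 1/(1+e^0.4) = 0.4013
σ(0.01) = 1/(1+e^-0.01) = 0.5025
result = [0.1359, 0.8362, 0.4013, 0.5025]

[0.1359, 0.8362, 0.4013, 0.5025]


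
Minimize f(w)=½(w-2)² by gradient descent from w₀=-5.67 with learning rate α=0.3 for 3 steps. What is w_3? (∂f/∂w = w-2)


step 1: grad = -5.67-2 = -7.67; w = -5.67 - 0.3·(-7.67) = -3.369
step 2: grad = -3.369-2 = -5.369; w = -3.369 - 0.3·(-5.369) = -1.7583
step 3: grad = -1.7583-2 = -3.7583; w = -1.7583 - 0.3·(-3.7583) = -0.63081

-0.63081


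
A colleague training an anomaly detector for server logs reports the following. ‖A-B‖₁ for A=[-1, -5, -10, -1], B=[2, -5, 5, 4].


d = |-1-2| + |-5+ 5| + |-10-5| + |-1-4|
  = 3 + 0 + 15 + 5
  = 23

23


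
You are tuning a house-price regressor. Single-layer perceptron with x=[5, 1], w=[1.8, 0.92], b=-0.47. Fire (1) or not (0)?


z = (5)·(1.8) + (1)·(0.92) - 0.47
  = 9.45
step(z) = 1 (z≥0)

1


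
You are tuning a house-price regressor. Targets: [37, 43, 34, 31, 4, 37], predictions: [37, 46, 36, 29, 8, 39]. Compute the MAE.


Absolute errors: |37-37|=0, |43-46|=3, |34-36|=2, |31-29|=2, |4-8|=4, |37-39|=2
Sum = 13
MAE = 13/6 = 13/6

13/6


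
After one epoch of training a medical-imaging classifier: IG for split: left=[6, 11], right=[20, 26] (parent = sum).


Parent = [26, 37], H_parent = 0.9779
H_left = 0.9367 (n=17), H_right = 0.9877 (n=46)
H_children = (17/63)·0.9367 + (46/63)·0.9877 = 0.9739
IG = 0.9779 - 0.9739 = 0.004

0.004


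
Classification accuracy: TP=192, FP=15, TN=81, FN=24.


Accuracy = (TP+TN)/(TP+TN+FP+FN)
= (192+81)/(312)
= 273/312 = 87.5%

87.5%


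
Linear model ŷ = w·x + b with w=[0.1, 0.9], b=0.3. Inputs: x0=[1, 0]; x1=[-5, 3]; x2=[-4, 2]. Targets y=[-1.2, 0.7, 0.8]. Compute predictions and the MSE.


ŷ0 = (0.1)·(1) + (0.9)·(0) + 0.3 = 0.4
ŷ1 = (0.1)·(-5) + (0.9)·(3) + 0.3 = 2.5
ŷ2 = (0.1)·(-4) + (0.9)·(2) + 0.3 = 1.7
errors² = [2.56, 3.24, 0.81]
MSE = 6.6100/3 = 2.2033

2.2033


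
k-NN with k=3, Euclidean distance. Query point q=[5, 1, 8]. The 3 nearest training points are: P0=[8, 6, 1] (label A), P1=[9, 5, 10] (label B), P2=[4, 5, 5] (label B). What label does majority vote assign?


d(q,P0) = 9.1104  (label A)
d(q,P1) = 6.0  (label B)
d(q,P2) = 5.099  (label B)
Votes: A=1, B=2
Majority → B

B


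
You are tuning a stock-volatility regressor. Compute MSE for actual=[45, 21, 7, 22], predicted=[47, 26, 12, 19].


Squared errors: (45-47)²=4, (21-26)²=25, (7-12)²=25, (22-19)²=9
Sum = 63
MSE = 63/4 = 63/4

63/4


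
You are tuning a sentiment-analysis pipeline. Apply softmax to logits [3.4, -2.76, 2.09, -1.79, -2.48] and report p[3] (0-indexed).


Exponentials: e^3.4=29.9641, e^-2.76=0.0633, e^2.09=8.0849, e^-1.79=0.167, e^-2.48=0.0837
Sum = 38.363
Softmax = [0.7811, 0.0016, 0.2107, 0.0044, 0.0022]
p[3] = 0.167/38.363 = 0.0044

0.0044


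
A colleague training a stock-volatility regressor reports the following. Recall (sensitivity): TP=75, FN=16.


Recall = TP/(TP+FN)
= 75/(75+16)
= 75/91 = 82.42%

82.42%


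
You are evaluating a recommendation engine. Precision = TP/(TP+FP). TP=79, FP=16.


Precision = TP/(TP+FP)
= 79/(79+16)
= 79/95 = 83.16%

83.16%


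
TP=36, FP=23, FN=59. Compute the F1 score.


Precision = 36/59 = 0.6102
Recall = 36/95 = 0.3789
F1 = 2·P·R/(P+R) = 2·TP/(2·TP+FP+FN) = 72/(72+23+59) = 72/154 = 0.4675

0.4675


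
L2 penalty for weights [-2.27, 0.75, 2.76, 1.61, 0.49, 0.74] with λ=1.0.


‖w‖₂² = (-2.27)² + (0.75)² + (2.76)² + (1.61)² + (0.49)² + (0.74)²
     = 5.1529 + 0.5625 + 7.6176 + 2.5921 + 0.2401 + 0.5476
     = 16.7128
λ·‖w‖₂² = 1.0·16.7128 = 16.7128

16.7128


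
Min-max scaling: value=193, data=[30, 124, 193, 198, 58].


min=30, max=198
(193-30)/(198-30) = 163/168 = 0.9702

0.9702


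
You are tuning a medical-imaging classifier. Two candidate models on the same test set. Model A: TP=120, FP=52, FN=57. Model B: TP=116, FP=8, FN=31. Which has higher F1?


Model A: P=120/172=0.6977, R=120/177=0.678, F1=2PR/(P+R)=2TP/(2TP+FP+FN)=240/349=0.6877
Model B: P=116/124=0.9355, R=116/147=0.7891, F1=2PR/(P+R)=2TP/(2TP+FP+FN)=232/271=0.8561
0.6877 < 0.8561 → Model B

Model B


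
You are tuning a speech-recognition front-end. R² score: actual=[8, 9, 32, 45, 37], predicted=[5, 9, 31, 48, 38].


ȳ = 26.2
SS_res = Σ(y-ŷ)² = 20
SS_tot = Σ(y-ȳ)² = 1130.8
R² = 1 - SS_res/SS_tot = 1 - 0.0177 = 0.9823

0.9823


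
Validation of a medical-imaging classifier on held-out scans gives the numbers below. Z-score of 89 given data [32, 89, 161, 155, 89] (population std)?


μ = 105.2, σ = 47.9099
z = (89 - 105.2)/47.9099 = -0.3381

-0.3381


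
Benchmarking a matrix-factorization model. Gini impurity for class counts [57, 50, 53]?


Probabilities: [57/160, 50/160, 53/160] ≈ [0.3563, 0.3125, 0.3312]
Σpᵢ² = (3249 + 2500 + 2809)/160² = 8558/25600
Gini = 1 - Σpᵢ² = 1 - 8558/25600 = 0.6657

0.6657


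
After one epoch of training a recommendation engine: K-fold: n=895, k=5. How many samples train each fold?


Fold size = 895/5 = 179
Training per fold = 895 - 179 = 716

716


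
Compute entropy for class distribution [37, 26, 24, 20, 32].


Probabilities: [37/139, 26/139, 24/139, 20/139, 32/139] ≈ [0.2662, 0.1871, 0.1727, 0.1439, 0.2302]
H = -((37/139)·log₂(37/139) + (26/139)·log₂(26/139) + (24/139)·log₂(24/139) + (20/139)·log₂(20/139) + (32/139)·log₂(32/139))
  = 2.2884 bits

2.2884 bits


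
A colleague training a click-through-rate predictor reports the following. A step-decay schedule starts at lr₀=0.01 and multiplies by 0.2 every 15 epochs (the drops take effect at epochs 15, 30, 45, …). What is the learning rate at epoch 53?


n_drops = ⌊53/15⌋ = 3
lr = 0.01·0.2^3 = 0.01·0.008 = 0.00008

0.00008


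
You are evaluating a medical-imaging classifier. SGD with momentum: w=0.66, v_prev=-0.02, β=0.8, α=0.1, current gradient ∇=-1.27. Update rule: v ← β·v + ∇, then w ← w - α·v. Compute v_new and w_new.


v_new = 0.8·-0.02 - 1.27 = -0.016 - 1.27 = -1.286
w_new = 0.66 - 0.1·-1.286 = 0.66 + 0.1286 = 0.7886

v_new=-1.286, w_new=0.7886


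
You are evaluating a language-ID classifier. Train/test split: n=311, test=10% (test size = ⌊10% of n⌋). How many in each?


Test = ⌊311·10/100⌋ = 31
Train = 311 - 31 = 280

Train: 280, Test: 31


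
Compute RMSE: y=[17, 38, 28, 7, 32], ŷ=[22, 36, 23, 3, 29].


MSE = 79/5 = 15.8
RMSE = √(79/5) = 3.9749

3.9749


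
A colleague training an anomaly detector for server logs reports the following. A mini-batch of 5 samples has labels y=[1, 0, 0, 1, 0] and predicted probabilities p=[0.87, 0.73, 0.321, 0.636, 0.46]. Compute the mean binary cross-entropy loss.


L[0] = -ln(0.87) = 0.1393
L[1] = -ln(1-0.73) = -ln(0.27) = 1.3093
L[2] = -ln(1-0.321) = -ln(0.679) = 0.3871
L[3] = -ln(0.636) = 0.4526
L[4] = -ln(1-0.46) = -ln(0.54) = 0.6162
mean = (0.1393 + 1.3093 + 0.3871 + 0.4526 + 0.6162)/5 = 0.5809

0.5809


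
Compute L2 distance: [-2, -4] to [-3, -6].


d = √((-2+ 3)² + (-4+ 6)²)
  = √(1 + 4)
  = √5 = 2.2361

2.2361


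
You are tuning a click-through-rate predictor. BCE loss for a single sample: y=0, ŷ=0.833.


BCE = -[y·ln(p) + (1-y)·ln(1-p)]
= -0 - 1·ln(1-0.833)
= -ln(0.167) = 1.7898

1.7898


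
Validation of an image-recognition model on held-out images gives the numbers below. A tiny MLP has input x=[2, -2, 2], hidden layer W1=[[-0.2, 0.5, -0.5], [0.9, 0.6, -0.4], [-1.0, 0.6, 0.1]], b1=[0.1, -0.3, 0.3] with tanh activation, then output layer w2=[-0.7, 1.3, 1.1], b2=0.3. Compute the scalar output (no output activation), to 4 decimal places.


z1[0] = (-0.2)·(2) + (0.5)·(-2) + (-0.5)·(2) + 0.1 = -2.3
z1[1] = (0.9)·(2) + (0.6)·(-2) + (-0.4)·(2) - 0.3 = -0.5
z1[2] = (-1.0)·(2) + (0.6)·(-2) + (0.1)·(2) + 0.3 = -2.7
h = tanh(z1) = [-0.9801, -0.4621, -0.991]
output = (-0.7)·(-0.9801) + (1.3)·(-0.4621) + (1.1)·(-0.991) + 0.3 = -0.7048

-0.7048


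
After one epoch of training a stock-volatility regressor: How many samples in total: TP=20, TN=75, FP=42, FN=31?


Total = TP + TN + FP + FN
= 20 + 75 + 42 + 31
= 168
(Predicted positive: 62, predicted negative: 106)

168


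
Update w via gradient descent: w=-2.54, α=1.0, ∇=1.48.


w_new = w - α·∇
= -2.54 - 1.0·1.48
= -2.54 - 1.48
= -4.02

-4.02


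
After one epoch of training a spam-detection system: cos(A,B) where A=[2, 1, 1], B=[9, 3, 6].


A·B = 2·9 + 1·3 + 1·6 = 27
‖A‖ = √6 = 2.4495, ‖B‖ = √126 = 11.225
cos = 27/(√6·√126) = 27/√756 = 0.982

0.982


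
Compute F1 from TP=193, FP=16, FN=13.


Precision = 193/209 = 0.9234
Recall = 193/206 = 0.9369
F1 = 2·P·R/(P+R) = 2·TP/(2·TP+FP+FN) = 386/(386+16+13) = 386/415 = 0.9301

0.9301


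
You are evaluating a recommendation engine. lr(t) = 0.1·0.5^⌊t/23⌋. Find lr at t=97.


n_drops = ⌊97/23⌋ = 4
lr = 0.1·0.5^4 = 0.1·0.0625 = 0.00625

0.00625


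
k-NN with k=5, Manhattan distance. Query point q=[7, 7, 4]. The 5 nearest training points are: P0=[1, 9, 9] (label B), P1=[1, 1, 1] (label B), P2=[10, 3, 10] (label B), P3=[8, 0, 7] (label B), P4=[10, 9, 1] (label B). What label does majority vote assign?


d(q,P0) = 13  (label B)
d(q,P1) = 15  (label B)
d(q,P2) = 13  (label B)
d(q,P3) = 11  (label B)
d(q,P4) = 8  (label B)
Votes: A=0, B=5
Majority → B

B


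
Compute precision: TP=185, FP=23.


Precision = TP/(TP+FP)
= 185/(185+23)
= 185/208 = 88.94%

88.94%


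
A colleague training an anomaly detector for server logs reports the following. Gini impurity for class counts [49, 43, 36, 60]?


Probabilities: [49/188, 43/188, 36/188, 60/188] ≈ [0.2606, 0.2287, 0.1915, 0.3191]
Σpᵢ² = (2401 + 1849 + 1296 + 3600)/188² = 9146/35344
Gini = 1 - Σpᵢ² = 1 - 9146/35344 = 0.7412

0.7412


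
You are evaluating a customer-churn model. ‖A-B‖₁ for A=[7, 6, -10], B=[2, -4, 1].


d = |7-2| + |6+ 4| + |-10-1|
  = 5 + 10 + 11
  = 26

26


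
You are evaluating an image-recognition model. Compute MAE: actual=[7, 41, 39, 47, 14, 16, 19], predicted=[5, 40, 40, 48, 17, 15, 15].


Absolute errors: |7-5|=2, |41-40|=1, |39-40|=1, |47-48|=1, |14-17|=3, |16-15|=1, |19-15|=4
Sum = 13
MAE = 13/7 = 13/7

13/7


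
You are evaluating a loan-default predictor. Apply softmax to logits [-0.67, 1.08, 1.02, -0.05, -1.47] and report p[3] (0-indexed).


Exponentials: e^-0.67=0.5117, e^1.08=2.9447, e^1.02=2.7732, e^-0.05=0.9512, e^-1.47=0.2299
Sum = 7.4107
Softmax = [0.069, 0.3974, 0.3742, 0.1284, 0.031]
p[3] = 0.9512/7.4107 = 0.1284

0.1284


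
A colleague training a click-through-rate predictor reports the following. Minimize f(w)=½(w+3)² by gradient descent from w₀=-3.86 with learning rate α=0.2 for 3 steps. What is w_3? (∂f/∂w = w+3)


step 1: grad = -3.86+3 = -0.86; w = -3.86 - 0.2·(-0.86) = -3.688
step 2: grad = -3.688+3 = -0.688; w = -3.688 - 0.2·(-0.688) = -3.5504
step 3: grad = -3.5504+3 = -0.5504; w = -3.5504 - 0.2·(-0.5504) = -3.44032

-3.44032


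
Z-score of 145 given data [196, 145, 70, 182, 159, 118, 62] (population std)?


μ = 133.1429, σ = 48.4397
z = (145 - 133.1429)/48.4397 = 0.2448

0.2448


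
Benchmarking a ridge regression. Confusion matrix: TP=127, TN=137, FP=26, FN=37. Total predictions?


Total = TP + TN + FP + FN
= 127 + 137 + 26 + 37
= 327
(Predicted positive: 153, predicted negative: 174)

327


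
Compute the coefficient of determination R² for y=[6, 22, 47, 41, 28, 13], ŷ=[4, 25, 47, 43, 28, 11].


ȳ = 26.1667
SS_res = Σ(y-ŷ)² = 21
SS_tot = Σ(y-ȳ)² = 1254.83
R² = 1 - SS_res/SS_tot = 1 - 0.0167 = 0.9833

0.9833


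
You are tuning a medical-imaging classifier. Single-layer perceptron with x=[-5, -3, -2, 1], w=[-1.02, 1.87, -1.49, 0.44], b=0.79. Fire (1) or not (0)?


z = (-5)·(-1.02) + (-3)·(1.87) + (-2)·(-1.49) + (1)·(0.44) + 0.79
  = 3.7
step(z) = 1 (z≥0)

1


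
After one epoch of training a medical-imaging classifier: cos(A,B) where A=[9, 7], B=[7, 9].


A·B = 9·7 + 7·9 = 126
‖A‖ = √130 = 11.4018, ‖B‖ = √130 = 11.4018
cos = 126/(√130·√130) = 126/√16900 = 0.9692

0.9692


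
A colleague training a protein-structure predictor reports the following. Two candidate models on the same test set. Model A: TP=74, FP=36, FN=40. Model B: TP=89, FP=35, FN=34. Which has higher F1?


Model A: P=74/110=0.6727, R=74/114=0.6491, F1=2PR/(P+R)=2TP/(2TP+FP+FN)=148/224=0.6607
Model B: P=89/124=0.7177, R=89/123=0.7236, F1=2PR/(P+R)=2TP/(2TP+FP+FN)=178/247=0.7206
0.6607 < 0.7206 → Model B

Model B


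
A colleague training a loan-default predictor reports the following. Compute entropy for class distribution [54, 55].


Probabilities: [54/109, 55/109] ≈ [0.4954, 0.5046]
H = -((54/109)·log₂(54/109) + (55/109)·log₂(55/109))
  = 0.9999 bits

0.9999 bits


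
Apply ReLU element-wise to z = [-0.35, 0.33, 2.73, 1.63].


ReLU(-0.35) = max(0, -0.35) = 0.0
ReLU(0.33) = max(0, 0.33) = 0.33
ReLU(2.73) = max(0, 2.73) = 2.73
ReLU(1.63) = max(0, 1.63) = 1.63
result = [0.0, 0.33, 2.73, 1.63]

[0.0, 0.33, 2.73, 1.63]


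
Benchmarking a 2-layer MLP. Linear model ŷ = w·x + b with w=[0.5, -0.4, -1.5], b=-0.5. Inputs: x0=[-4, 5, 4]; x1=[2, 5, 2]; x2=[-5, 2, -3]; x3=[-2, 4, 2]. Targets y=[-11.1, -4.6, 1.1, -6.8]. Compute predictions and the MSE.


ŷ0 = (0.5)·(-4) + (-0.4)·(5) + (-1.5)·(4) - 0.5 = -10.5
ŷ1 = (0.5)·(2) + (-0.4)·(5) + (-1.5)·(2) - 0.5 = -4.5
ŷ2 = (0.5)·(-5) + (-0.4)·(2) + (-1.5)·(-3) - 0.5 = 0.7
ŷ3 = (0.5)·(-2) + (-0.4)·(4) + (-1.5)·(2) - 0.5 = -6.1
errors² = [0.36, 0.01, 0.16, 0.49]
MSE = 1.0200/4 = 0.255

0.255


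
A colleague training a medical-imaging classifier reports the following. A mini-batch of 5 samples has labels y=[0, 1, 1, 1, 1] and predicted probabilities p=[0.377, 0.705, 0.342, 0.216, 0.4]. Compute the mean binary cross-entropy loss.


L[0] = -ln(1-0.377) = -ln(0.623) = 0.4732
L[1] = -ln(0.705) = 0.3496
L[2] = -ln(0.342) = 1.0729
L[3] = -ln(0.216) = 1.5325
L[4] = -ln(0.4) = 0.9163
mean = (0.4732 + 0.3496 + 1.0729 + 1.5325 + 0.9163)/5 = 0.8689

0.8689


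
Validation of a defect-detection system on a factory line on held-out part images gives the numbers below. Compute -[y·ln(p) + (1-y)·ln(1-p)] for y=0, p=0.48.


BCE = -[y·ln(p) + (1-y)·ln(1-p)]
= -0 - 1·ln(1-0.48)
= -ln(0.52) = 0.6539

0.6539


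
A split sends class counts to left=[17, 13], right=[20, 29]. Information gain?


Parent = [37, 42], H_parent = 0.9971
H_left = 0.9871 (n=30), H_right = 0.9755 (n=49)
H_children = (30/79)·0.9871 + (49/79)·0.9755 = 0.9799
IG = 0.9971 - 0.9799 = 0.0172

0.0172


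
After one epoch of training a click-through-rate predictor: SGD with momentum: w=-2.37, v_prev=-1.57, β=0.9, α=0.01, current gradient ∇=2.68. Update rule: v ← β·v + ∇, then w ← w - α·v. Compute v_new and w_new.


v_new = 0.9·-1.57 + 2.68 = -1.413 + 2.68 = 1.267
w_new = -2.37 - 0.01·1.267 = -2.37 - 0.01267 = -2.38267

v_new=1.267, w_new=-2.38267


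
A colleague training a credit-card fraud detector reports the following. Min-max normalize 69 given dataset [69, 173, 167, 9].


min=9, max=173
(69-9)/(173-9) = 60/164 = 0.3659

0.3659


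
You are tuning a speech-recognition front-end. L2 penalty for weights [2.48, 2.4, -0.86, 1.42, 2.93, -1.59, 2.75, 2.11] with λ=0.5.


‖w‖₂² = (2.48)² + (2.4)² + (-0.86)² + (1.42)² + (2.93)² + (-1.59)² + (2.75)² + (2.11)²
     = 6.1504 + 5.76 + 0.7396 + 2.0164 + 8.5849 + 2.5281 + 7.5625 + 4.4521
     = 37.794
λ·‖w‖₂² = 0.5·37.794 = 18.897

18.897


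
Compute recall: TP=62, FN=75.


Recall = TP/(TP+FN)
= 62/(62+75)
= 62/137 = 45.26%

45.26%


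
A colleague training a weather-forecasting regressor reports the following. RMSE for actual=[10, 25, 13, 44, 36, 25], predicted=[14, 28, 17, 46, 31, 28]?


MSE = 79/6 = 13.1667
RMSE = √(79/6) = 3.6286

3.6286


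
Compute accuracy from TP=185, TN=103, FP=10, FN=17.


Accuracy = (TP+TN)/(TP+TN+FP+FN)
= (185+103)/(315)
= 288/315 = 91.43%

91.43%


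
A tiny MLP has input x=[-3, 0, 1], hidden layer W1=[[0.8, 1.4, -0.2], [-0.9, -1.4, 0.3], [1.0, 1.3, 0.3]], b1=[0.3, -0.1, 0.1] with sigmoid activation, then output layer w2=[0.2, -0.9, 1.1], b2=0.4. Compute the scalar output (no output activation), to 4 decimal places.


z1[0] = (0.8)·(-3) + (1.4)·(0) + (-0.2)·(1) + 0.3 = -2.3
z1[1] = (-0.9)·(-3) + (-1.4)·(0) + (0.3)·(1) - 0.1 = 2.9
z1[2] = (1.0)·(-3) + (1.3)·(0) + (0.3)·(1) + 0.1 = -2.6
h = sigmoid(z1) = [0.0911, 0.9478, 0.0691]
output = (0.2)·(0.0911) + (-0.9)·(0.9478) + (1.1)·(0.0691) + 0.4 = -0.3588

-0.3588


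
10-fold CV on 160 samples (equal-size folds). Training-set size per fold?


Fold size = 160/10 = 16
Training per fold = 160 - 16 = 144

144


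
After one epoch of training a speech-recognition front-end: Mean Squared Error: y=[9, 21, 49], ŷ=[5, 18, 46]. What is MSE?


Squared errors: (9-5)²=16, (21-18)²=9, (49-46)²=9
Sum = 34
MSE = 34/3 = 34/3

34/3


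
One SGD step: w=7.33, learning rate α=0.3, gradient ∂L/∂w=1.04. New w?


w_new = w - α·∇
= 7.33 - 0.3·1.04
= 7.33 - 0.312
= 7.018

7.018


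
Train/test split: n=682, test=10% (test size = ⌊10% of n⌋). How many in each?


Test = ⌊682·10/100⌋ = 68
Train = 682 - 68 = 614

Train: 614, Test: 68


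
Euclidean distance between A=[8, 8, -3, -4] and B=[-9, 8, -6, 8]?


d = √((8+ 9)² + (8-8)² + (-3+ 6)² + (-4-8)²)
  = √(289 + 0 + 9 + 144)
  = √442 = 21.0238

21.0238


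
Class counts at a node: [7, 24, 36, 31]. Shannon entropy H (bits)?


Probabilities: [7/98, 24/98, 36/98, 31/98] ≈ [0.0714, 0.2449, 0.3673, 0.3163]
H = -((7/98)·log₂(7/98) + (24/98)·log₂(24/98) + (36/98)·log₂(36/98) + (31/98)·log₂(31/98))
  = 1.825 bits

1.825 bits


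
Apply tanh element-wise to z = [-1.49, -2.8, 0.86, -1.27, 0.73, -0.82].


tanh(-1.49) = -0.9033
tanh(-2.8) = -0.9926
tanh(0.86) = 0.6963
tanh(-1.27) = -0.8538
tanh(0.73) = 0.6231
tanh(-0.82) = -0.6751
result = [-0.9033, -0.9926, 0.6963, -0.8538, 0.6231, -0.6751]

[-0.9033, -0.9926, 0.6963, -0.8538, 0.6231, -0.6751]


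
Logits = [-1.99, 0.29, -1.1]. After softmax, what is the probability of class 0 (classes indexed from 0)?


Exponentials: e^-1.99=0.1367, e^0.29=1.3364, e^-1.1=0.3329
Sum = 1.806
Softmax = [0.0757, 0.74, 0.1843]
p[0] = 0.1367/1.806 = 0.0757

0.0757


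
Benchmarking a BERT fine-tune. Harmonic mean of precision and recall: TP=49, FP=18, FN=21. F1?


Precision = 49/67 = 0.7313
Recall = 49/70 = 0.7
F1 = 2·P·R/(P+R) = 2·TP/(2·TP+FP+FN) = 98/(98+18+21) = 98/137 = 0.7153

0.7153


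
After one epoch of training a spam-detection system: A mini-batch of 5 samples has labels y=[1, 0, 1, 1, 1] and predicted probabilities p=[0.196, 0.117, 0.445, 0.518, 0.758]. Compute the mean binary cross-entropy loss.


L[0] = -ln(0.196) = 1.6296
L[1] = -ln(1-0.117) = -ln(0.883) = 0.1244
L[2] = -ln(0.445) = 0.8097
L[3] = -ln(0.518) = 0.6578
L[4] = -ln(0.758) = 0.2771
mean = (1.6296 + 0.1244 + 0.8097 + 0.6578 + 0.2771)/5 = 0.6997

0.6997


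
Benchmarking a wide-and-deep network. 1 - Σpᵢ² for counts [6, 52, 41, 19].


Probabilities: [6/118, 52/118, 41/118, 19/118] ≈ [0.0508, 0.4407, 0.3475, 0.161]
Σpᵢ² = (36 + 2704 + 1681 + 361)/118² = 4782/13924
Gini = 1 - Σpᵢ² = 1 - 4782/13924 = 0.6566

0.6566


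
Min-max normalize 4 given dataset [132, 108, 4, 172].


min=4, max=172
(4-4)/(172-4) = 0/168 = 0.0

0.0


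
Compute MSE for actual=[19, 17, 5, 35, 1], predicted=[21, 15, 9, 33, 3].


Squared errors: (19-21)²=4, (17-15)²=4, (5-9)²=16, (35-33)²=4, (1-3)²=4
Sum = 32
MSE = 32/5 = 32/5

32/5


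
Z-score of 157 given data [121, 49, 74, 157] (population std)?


μ = 100.25, σ = 41.7335
z = (157 - 100.25)/41.7335 = 1.3598

1.3598


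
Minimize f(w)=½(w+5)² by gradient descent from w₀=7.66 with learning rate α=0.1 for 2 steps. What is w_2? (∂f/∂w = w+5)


step 1: grad = 7.66+5 = 12.66; w = 7.66 - 0.1·(12.66) = 6.394
step 2: grad = 6.394+5 = 11.394; w = 6.394 - 0.1·(11.394) = 5.2546

5.2546


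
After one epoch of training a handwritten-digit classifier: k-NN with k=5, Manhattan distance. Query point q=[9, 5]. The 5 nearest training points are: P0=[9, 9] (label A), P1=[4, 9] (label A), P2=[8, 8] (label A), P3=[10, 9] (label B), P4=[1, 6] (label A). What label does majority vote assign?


d(q,P0) = 4  (label A)
d(q,P1) = 9  (label A)
d(q,P2) = 4  (label A)
d(q,P3) = 5  (label B)
d(q,P4) = 9  (label A)
Votes: A=4, B=1
Majority → A

A


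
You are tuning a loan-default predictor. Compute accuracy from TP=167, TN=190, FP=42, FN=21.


Accuracy = (TP+TN)/(TP+TN+FP+FN)
= (167+190)/(420)
= 357/420 = 85.0%

85.0%


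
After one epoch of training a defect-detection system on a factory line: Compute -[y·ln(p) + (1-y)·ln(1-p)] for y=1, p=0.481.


BCE = -[y·ln(p) + (1-y)·ln(1-p)]
= -1·ln(0.481) - 0
= -ln(0.481) = 0.7319

0.7319


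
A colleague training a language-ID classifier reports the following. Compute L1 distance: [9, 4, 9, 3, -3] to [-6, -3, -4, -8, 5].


d = |9+ 6| + |4+ 3| + |9+ 4| + |3+ 8| + |-3-5|
  = 15 + 7 + 13 + 11 + 8
  = 54

54


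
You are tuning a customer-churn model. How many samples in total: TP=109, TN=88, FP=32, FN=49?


Total = TP + TN + FP + FN
= 109 + 88 + 32 + 49
= 278
(Predicted positive: 141, predicted negative: 137)

278


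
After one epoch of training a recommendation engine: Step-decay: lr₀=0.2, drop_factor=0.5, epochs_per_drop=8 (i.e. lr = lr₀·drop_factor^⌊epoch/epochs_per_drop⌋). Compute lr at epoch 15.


n_drops = ⌊15/8⌋ = 1
lr = 0.2·0.5^1 = 0.2·0.5 = 0.1

0.1


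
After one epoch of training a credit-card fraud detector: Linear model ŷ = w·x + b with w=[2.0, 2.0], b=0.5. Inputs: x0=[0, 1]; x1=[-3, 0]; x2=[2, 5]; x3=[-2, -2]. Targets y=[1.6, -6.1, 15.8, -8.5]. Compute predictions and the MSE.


ŷ0 = (2.0)·(0) + (2.0)·(1) + 0.5 = 2.5
ŷ1 = (2.0)·(-3) + (2.0)·(0) + 0.5 = -5.5
ŷ2 = (2.0)·(2) + (2.0)·(5) + 0.5 = 14.5
ŷ3 = (2.0)·(-2) + (2.0)·(-2) + 0.5 = -7.5
errors² = [0.81, 0.36, 1.69, 1.0]
MSE = 3.8600/4 = 0.965

0.965


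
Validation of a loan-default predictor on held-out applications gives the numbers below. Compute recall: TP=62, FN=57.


Recall = TP/(TP+FN)
= 62/(62+57)
= 62/119 = 52.1%

52.1%


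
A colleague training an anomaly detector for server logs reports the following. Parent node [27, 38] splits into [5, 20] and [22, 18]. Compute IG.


Parent = [27, 38], H_parent = 0.9792
H_left = 0.7219 (n=25), H_right = 0.9928 (n=40)
H_children = (25/65)·0.7219 + (40/65)·0.9928 = 0.8886
IG = 0.9792 - 0.8886 = 0.0906

0.0906


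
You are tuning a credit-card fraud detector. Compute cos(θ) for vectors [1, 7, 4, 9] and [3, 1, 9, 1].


A·B = 1·3 + 7·1 + 4·9 + 9·1 = 55
‖A‖ = √147 = 12.1244, ‖B‖ = √92 = 9.5917
cos = 55/(√147·√92) = 55/√13524 = 0.4729

0.4729


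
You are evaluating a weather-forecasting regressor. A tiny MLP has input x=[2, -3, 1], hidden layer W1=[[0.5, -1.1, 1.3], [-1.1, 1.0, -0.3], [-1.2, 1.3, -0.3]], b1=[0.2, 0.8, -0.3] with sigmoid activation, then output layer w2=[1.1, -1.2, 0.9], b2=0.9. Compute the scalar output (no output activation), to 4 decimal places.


z1[0] = (0.5)·(2) + (-1.1)·(-3) + (1.3)·(1) + 0.2 = 5.8
z1[1] = (-1.1)·(2) + (1.0)·(-3) + (-0.3)·(1) + 0.8 = -4.7
z1[2] = (-1.2)·(2) + (1.3)·(-3) + (-0.3)·(1) - 0.3 = -6.9
h = sigmoid(z1) = [0.997, 0.009, 0.001]
output = (1.1)·(0.997) + (-1.2)·(0.009) + (0.9)·(0.001) + 0.9 = 1.9868

1.9868


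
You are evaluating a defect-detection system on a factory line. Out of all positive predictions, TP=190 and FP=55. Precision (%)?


Precision = TP/(TP+FP)
= 190/(190+55)
= 190/245 = 77.55%

77.55%


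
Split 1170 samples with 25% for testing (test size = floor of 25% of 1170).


Test = ⌊1170·25/100⌋ = 292
Train = 1170 - 292 = 878

Train: 878, Test: 292


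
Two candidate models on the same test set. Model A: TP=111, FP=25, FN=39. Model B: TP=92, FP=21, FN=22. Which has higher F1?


Model A: P=111/136=0.8162, R=111/150=0.74, F1=2PR/(P+R)=2TP/(2TP+FP+FN)=222/286=0.7762
Model B: P=92/113=0.8142, R=92/114=0.807, F1=2PR/(P+R)=2TP/(2TP+FP+FN)=184/227=0.8106
0.7762 < 0.8106 → Model B

Model B


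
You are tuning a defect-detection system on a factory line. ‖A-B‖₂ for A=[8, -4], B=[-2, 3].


d = √((8+ 2)² + (-4-3)²)
  = √(100 + 49)
  = √149 = 12.2066

12.2066


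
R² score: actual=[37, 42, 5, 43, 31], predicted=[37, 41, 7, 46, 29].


ȳ = 31.6
SS_res = Σ(y-ŷ)² = 18
SS_tot = Σ(y-ȳ)² = 975.2
R² = 1 - SS_res/SS_tot = 1 - 0.0185 = 0.9815

0.9815


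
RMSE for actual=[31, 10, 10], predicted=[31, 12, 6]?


MSE = 20/3 = 6.6667
RMSE = √(20/3) = 2.582

2.582


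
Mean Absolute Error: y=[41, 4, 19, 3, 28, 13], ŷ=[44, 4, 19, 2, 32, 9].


Absolute errors: |41-44|=3, |4-4|=0, |19-19|=0, |3-2|=1, |28-32|=4, |13-9|=4
Sum = 12
MAE = 12/6 = 2

2


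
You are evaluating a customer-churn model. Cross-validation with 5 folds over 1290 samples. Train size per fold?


Fold size = 1290/5 = 258
Training per fold = 1290 - 258 = 1032

1032


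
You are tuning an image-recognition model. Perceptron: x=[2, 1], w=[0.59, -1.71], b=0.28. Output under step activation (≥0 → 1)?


z = (2)·(0.59) + (1)·(-1.71) + 0.28
  = -0.25
step(z) = 0 (z<0)

0


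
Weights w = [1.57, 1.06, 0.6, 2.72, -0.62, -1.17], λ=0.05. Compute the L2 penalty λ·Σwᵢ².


‖w‖₂² = (1.57)² + (1.06)² + (0.6)² + (2.72)² + (-0.62)² + (-1.17)²
     = 2.4649 + 1.1236 + 0.36 + 7.3984 + 0.3844 + 1.3689
     = 13.1002
λ·‖w‖₂² = 0.05·13.1002 = 0.65501

0.65501


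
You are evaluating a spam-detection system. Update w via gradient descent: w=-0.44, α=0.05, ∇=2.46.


w_new = w - α·∇
= -0.44 - 0.05·2.46
= -0.44 - 0.123
= -0.563

-0.563


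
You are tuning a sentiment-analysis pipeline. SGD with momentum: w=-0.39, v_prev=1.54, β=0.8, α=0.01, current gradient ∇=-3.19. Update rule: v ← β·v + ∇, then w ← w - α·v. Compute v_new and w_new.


v_new = 0.8·1.54 - 3.19 = 1.232 - 3.19 = -1.958
w_new = -0.39 - 0.01·-1.958 = -0.39 + 0.01958 = -0.37042

v_new=-1.958, w_new=-0.37042


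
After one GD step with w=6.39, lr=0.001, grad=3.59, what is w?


w_new = w - α·∇
= 6.39 - 0.001·3.59
= 6.39 - 0.00359
= 6.38641

6.38641


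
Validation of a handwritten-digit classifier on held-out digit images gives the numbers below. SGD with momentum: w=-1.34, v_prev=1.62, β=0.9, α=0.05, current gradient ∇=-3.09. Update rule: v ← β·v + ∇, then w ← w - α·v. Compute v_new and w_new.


v_new = 0.9·1.62 - 3.09 = 1.458 - 3.09 = -1.632
w_new = -1.34 - 0.05·-1.632 = -1.34 + 0.0816 = -1.2584

v_new=-1.632, w_new=-1.2584


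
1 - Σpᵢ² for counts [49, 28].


Probabilities: [49/77, 28/77] ≈ [0.6364, 0.3636]
Σpᵢ² = (2401 + 784)/77² = 3185/5929
Gini = 1 - Σpᵢ² = 1 - 3185/5929 = 0.4628

0.4628


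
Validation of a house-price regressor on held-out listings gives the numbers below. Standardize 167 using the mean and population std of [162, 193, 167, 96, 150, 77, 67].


μ = 130.2857, σ = 45.8186
z = (167 - 130.2857)/45.8186 = 0.8013

0.8013


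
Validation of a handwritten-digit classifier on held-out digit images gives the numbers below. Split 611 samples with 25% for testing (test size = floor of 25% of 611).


Test = ⌊611·25/100⌋ = 152
Train = 611 - 152 = 459

Train: 459, Test: 152


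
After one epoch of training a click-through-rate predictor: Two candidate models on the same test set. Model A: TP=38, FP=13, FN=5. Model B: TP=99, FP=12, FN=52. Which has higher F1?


Model A: P=38/51=0.7451, R=38/43=0.8837, F1=2PR/(P+R)=2TP/(2TP+FP+FN)=76/94=0.8085
Model B: P=99/111=0.8919, R=99/151=0.6556, F1=2PR/(P+R)=2TP/(2TP+FP+FN)=198/262=0.7557
0.8085 > 0.7557 → Model A

Model A


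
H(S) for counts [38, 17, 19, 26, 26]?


Probabilities: [38/126, 17/126, 19/126, 26/126, 26/126] ≈ [0.3016, 0.1349, 0.1508, 0.2063, 0.2063]
H = -((38/126)·log₂(38/126) + (17/126)·log₂(17/126) + (19/126)·log₂(19/126) + (26/126)·log₂(26/126) + (26/126)·log₂(26/126))
  = 2.2627 bits

2.2627 bits


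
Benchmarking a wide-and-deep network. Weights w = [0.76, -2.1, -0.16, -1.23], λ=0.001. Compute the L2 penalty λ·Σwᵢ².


‖w‖₂² = (0.76)² + (-2.1)² + (-0.16)² + (-1.23)²
     = 0.5776 + 4.41 + 0.0256 + 1.5129
     = 6.5261
λ·‖w‖₂² = 0.001·6.5261 = 0.006526

0.006526


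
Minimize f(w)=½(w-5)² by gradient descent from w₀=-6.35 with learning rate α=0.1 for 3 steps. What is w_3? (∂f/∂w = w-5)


step 1: grad = -6.35-5 = -11.35; w = -6.35 - 0.1·(-11.35) = -5.215
step 2: grad = -5.215-5 = -10.215; w = -5.215 - 0.1·(-10.215) = -4.1935
step 3: grad = -4.1935-5 = -9.1935; w = -4.1935 - 0.1·(-9.1935) = -3.27415

-3.27415


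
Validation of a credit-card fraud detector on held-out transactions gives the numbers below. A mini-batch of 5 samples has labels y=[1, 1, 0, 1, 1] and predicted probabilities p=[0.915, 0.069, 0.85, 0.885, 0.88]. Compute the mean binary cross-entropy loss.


L[0] = -ln(0.915) = 0.0888
L[1] = -ln(0.069) = 2.6736
L[2] = -ln(1-0.85) = -ln(0.15) = 1.8971
L[3] = -ln(0.885) = 0.1222
L[4] = -ln(0.88) = 0.1278
mean = (0.0888 + 2.6736 + 1.8971 + 0.1222 + 0.1278)/5 = 0.9819

0.9819


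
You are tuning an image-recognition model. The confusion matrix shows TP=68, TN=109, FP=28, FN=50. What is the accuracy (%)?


Accuracy = (TP+TN)/(TP+TN+FP+FN)
= (68+109)/(255)
= 177/255 = 69.41%

69.41%


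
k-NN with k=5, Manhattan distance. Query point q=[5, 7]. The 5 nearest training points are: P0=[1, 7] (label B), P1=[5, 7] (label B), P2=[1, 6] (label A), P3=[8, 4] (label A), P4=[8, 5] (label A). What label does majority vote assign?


d(q,P0) = 4  (label B)
d(q,P1) = 0  (label B)
d(q,P2) = 5  (label A)
d(q,P3) = 6  (label A)
d(q,P4) = 5  (label A)
Votes: A=3, B=2
Majority → A

A


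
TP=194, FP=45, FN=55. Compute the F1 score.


Precision = 194/239 = 0.8117
Recall = 194/249 = 0.7791
F1 = 2·P·R/(P+R) = 2·TP/(2·TP+FP+FN) = 388/(388+45+55) = 388/488 = 0.7951

0.7951


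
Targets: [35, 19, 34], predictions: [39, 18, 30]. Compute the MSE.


Squared errors: (35-39)²=16, (19-18)²=1, (34-30)²=16
Sum = 33
MSE = 33/3 = 11

11


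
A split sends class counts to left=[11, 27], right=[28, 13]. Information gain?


Parent = [39, 40], H_parent = 0.9999
H_left = 0.868 (n=38), H_right = 0.9012 (n=41)
H_children = (38/79)·0.868 + (41/79)·0.9012 = 0.8852
IG = 0.9999 - 0.8852 = 0.1147

0.1147


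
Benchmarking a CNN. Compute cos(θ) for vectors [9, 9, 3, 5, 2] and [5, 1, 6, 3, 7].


A·B = 9·5 + 9·1 + 3·6 + 5·3 + 2·7 = 101
‖A‖ = √200 = 14.1421, ‖B‖ = √120 = 10.9545
cos = 101/(√200·√120) = 101/√24000 = 0.652

0.652


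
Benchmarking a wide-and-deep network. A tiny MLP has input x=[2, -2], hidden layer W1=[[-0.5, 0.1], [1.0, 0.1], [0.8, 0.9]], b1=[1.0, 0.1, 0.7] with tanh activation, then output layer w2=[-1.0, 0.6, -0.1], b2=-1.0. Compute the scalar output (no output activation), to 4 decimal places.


z1[0] = (-0.5)·(2) + (0.1)·(-2) + 1.0 = -0.2
z1[1] = (1.0)·(2) + (0.1)·(-2) + 0.1 = 1.9
z1[2] = (0.8)·(2) + (0.9)·(-2) + 0.7 = 0.5
h = tanh(z1) = [-0.1974, 0.9562, 0.4621]
output = (-1.0)·(-0.1974) + (0.6)·(0.9562) + (-0.1)·(0.4621) - 1.0 = -0.2751

-0.2751


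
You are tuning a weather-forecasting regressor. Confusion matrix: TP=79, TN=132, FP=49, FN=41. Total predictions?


Total = TP + TN + FP + FN
= 79 + 132 + 49 + 41
= 301
(Predicted positive: 128, predicted negative: 173)

301


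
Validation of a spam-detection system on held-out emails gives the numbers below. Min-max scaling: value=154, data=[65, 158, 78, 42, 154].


min=42, max=158
(154-42)/(158-42) = 112/116 = 0.9655

0.9655


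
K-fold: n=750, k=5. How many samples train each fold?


Fold size = 750/5 = 150
Training per fold = 750 - 150 = 600

600


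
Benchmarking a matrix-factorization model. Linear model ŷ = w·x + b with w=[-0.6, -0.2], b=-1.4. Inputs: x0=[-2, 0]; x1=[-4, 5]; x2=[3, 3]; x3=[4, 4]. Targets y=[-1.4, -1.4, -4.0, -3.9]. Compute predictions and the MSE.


ŷ0 = (-0.6)·(-2) + (-0.2)·(0) - 1.4 = -0.2
ŷ1 = (-0.6)·(-4) + (-0.2)·(5) - 1.4 = 0.0
ŷ2 = (-0.6)·(3) + (-0.2)·(3) - 1.4 = -3.8
ŷ3 = (-0.6)·(4) + (-0.2)·(4) - 1.4 = -4.6
errors² = [1.44, 1.96, 0.04, 0.49]
MSE = 3.9300/4 = 0.9825

0.9825


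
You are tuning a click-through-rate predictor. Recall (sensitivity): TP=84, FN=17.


Recall = TP/(TP+FN)
= 84/(84+17)
= 84/101 = 83.17%

83.17%


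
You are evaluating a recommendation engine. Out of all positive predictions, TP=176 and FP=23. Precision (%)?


Precision = TP/(TP+FP)
= 176/(176+23)
= 176/199 = 88.44%

88.44%


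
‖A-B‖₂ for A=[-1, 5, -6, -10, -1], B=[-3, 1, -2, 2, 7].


d = √((-1+ 3)² + (5-1)² + (-6+ 2)² + (-10-2)² + (-1-7)²)
  = √(4 + 16 + 16 + 144 + 64)
  = √244 = 15.6205

15.6205


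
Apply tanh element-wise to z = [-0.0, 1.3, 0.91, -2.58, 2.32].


tanh(-0.0) = -0.0
tanh(1.3) = 0.8617
tanh(0.91) = 0.7211
tanh(-2.58) = -0.9886
tanh(2.32) = 0.9809
result = [-0.0, 0.8617, 0.7211, -0.9886, 0.9809]

[-0.0, 0.8617, 0.7211, -0.9886, 0.9809]


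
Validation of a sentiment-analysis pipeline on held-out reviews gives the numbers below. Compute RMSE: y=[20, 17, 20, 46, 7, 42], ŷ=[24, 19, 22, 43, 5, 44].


MSE = 41/6 = 6.8333
RMSE = √(41/6) = 2.6141

2.6141


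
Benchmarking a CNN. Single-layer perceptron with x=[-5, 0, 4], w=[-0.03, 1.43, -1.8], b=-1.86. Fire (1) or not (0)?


z = (-5)·(-0.03) + (0)·(1.43) + (4)·(-1.8) - 1.86
  = -8.91
step(z) = 0 (z<0)

0


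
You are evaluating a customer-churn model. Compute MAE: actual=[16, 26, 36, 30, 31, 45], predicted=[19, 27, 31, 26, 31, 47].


Absolute errors: |16-19|=3, |26-27|=1, |36-31|=5, |30-26|=4, |31-31|=0, |45-47|=2
Sum = 15
MAE = 15/6 = 5/2

5/2


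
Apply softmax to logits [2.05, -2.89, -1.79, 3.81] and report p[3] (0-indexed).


Exponentials: e^2.05=7.7679, e^-2.89=0.0556, e^-1.79=0.167, e^3.81=45.1504
Sum = 53.1409
Softmax = [0.1462, 0.001, 0.0031, 0.8496]
p[3] = 45.1504/53.1409 = 0.8496

0.8496


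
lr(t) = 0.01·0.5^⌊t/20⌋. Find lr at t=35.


n_drops = ⌊35/20⌋ = 1
lr = 0.01·0.5^1 = 0.01·0.5 = 0.005

0.005


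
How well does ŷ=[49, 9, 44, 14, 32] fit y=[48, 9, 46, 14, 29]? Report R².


ȳ = 29.2
SS_res = Σ(y-ŷ)² = 14
SS_tot = Σ(y-ȳ)² = 1274.8
R² = 1 - SS_res/SS_tot = 1 - 0.011 = 0.989

0.989


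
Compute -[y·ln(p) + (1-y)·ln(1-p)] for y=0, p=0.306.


BCE = -[y·ln(p) + (1-y)·ln(1-p)]
= -0 - 1·ln(1-0.306)
= -ln(0.694) = 0.3653

0.3653


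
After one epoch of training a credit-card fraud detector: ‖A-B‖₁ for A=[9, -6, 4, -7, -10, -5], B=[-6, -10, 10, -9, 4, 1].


d = |9+ 6| + |-6+ 10| + |4-10| + |-7+ 9| + |-10-4| + |-5-1|
  = 15 + 4 + 6 + 2 + 14 + 6
  = 47

47


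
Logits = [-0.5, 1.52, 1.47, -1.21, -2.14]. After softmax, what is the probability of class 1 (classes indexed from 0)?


Exponentials: e^-0.5=0.6065, e^1.52=4.5722, e^1.47=4.3492, e^-1.21=0.2982, e^-2.14=0.1177
Sum = 9.9438
Softmax = [0.061, 0.4598, 0.4374, 0.03, 0.0118]
p[1] = 4.5722/9.9438 = 0.4598

0.4598


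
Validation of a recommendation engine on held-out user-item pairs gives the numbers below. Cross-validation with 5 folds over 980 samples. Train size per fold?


Fold size = 980/5 = 196
Training per fold = 980 - 196 = 784

784


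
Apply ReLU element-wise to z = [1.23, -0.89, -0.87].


ReLU(1.23) = max(0, 1.23) = 1.23
ReLU(-0.89) = max(0, -0.89) = 0.0
ReLU(-0.87) = max(0, -0.87) = 0.0
result = [1.23, 0.0, 0.0]

[1.23, 0.0, 0.0]


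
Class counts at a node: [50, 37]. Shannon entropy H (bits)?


Probabilities: [50/87, 37/87] ≈ [0.5747, 0.4253]
H = -((50/87)·log₂(50/87) + (37/87)·log₂(37/87))
  = 0.9838 bits

0.9838 bits


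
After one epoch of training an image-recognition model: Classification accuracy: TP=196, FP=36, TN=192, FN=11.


Accuracy = (TP+TN)/(TP+TN+FP+FN)
= (196+192)/(435)
= 388/435 = 89.2%

89.2%


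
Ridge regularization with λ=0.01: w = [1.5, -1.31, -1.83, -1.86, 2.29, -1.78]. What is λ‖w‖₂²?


‖w‖₂² = (1.5)² + (-1.31)² + (-1.83)² + (-1.86)² + (2.29)² + (-1.78)²
     = 2.25 + 1.7161 + 3.3489 + 3.4596 + 5.2441 + 3.1684
     = 19.1871
λ·‖w‖₂² = 0.01·19.1871 = 0.191871

0.191871


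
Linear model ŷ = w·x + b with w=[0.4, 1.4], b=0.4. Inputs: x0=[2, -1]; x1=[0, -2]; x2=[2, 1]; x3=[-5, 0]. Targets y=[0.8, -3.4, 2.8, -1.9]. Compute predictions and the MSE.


ŷ0 = (0.4)·(2) + (1.4)·(-1) + 0.4 = -0.2
ŷ1 = (0.4)·(0) + (1.4)·(-2) + 0.4 = -2.4
ŷ2 = (0.4)·(2) + (1.4)·(1) + 0.4 = 2.6
ŷ3 = (0.4)·(-5) + (1.4)·(0) + 0.4 = -1.6
errors² = [1.0, 1.0, 0.04, 0.09]
MSE = 2.1300/4 = 0.5325

0.5325


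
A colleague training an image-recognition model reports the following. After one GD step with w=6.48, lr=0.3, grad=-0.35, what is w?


w_new = w - α·∇
= 6.48 - 0.3·-0.35
= 6.48 + 0.105
= 6.585

6.585


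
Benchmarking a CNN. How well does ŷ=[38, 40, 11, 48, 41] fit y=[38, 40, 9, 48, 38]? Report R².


ȳ = 34.6
SS_res = Σ(y-ŷ)² = 13
SS_tot = Σ(y-ȳ)² = 887.2
R² = 1 - SS_res/SS_tot = 1 - 0.0147 = 0.9853

0.9853


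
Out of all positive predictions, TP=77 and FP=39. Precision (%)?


Precision = TP/(TP+FP)
= 77/(77+39)
= 77/116 = 66.38%

66.38%


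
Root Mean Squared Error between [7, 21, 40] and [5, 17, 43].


MSE = 29/3 = 9.6667
RMSE = √(29/3) = 3.1091

3.1091


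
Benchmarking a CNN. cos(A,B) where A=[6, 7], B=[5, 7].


A·B = 6·5 + 7·7 = 79
‖A‖ = √85 = 9.2195, ‖B‖ = √74 = 8.6023
cos = 79/(√85·√74) = 79/√6290 = 0.9961

0.9961


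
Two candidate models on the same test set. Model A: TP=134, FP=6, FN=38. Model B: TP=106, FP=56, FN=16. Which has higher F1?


Model A: P=134/140=0.9571, R=134/172=0.7791, F1=2PR/(P+R)=2TP/(2TP+FP+FN)=268/312=0.859
Model B: P=106/162=0.6543, R=106/122=0.8689, F1=2PR/(P+R)=2TP/(2TP+FP+FN)=212/284=0.7465
0.859 > 0.7465 → Model A

Model A


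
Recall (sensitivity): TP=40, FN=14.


Recall = TP/(TP+FN)
= 40/(40+14)
= 40/54 = 74.07%

74.07%


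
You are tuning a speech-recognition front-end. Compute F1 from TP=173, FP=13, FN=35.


Precision = 173/186 = 0.9301
Recall = 173/208 = 0.8317
F1 = 2·P·R/(P+R) = 2·TP/(2·TP+FP+FN) = 346/(346+13+35) = 346/394 = 0.8782

0.8782


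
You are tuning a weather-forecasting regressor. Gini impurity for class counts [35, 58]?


Probabilities: [35/93, 58/93] ≈ [0.3763, 0.6237]
Σpᵢ² = (1225 + 3364)/93² = 4589/8649
Gini = 1 - Σpᵢ² = 1 - 4589/8649 = 0.4694

0.4694


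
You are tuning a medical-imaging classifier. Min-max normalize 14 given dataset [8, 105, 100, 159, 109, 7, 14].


min=7, max=159
(14-7)/(159-7) = 7/152 = 0.0461

0.0461


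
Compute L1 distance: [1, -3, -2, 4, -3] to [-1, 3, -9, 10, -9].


d = |1+ 1| + |-3-3| + |-2+ 9| + |4-10| + |-3+ 9|
  = 2 + 6 + 7 + 6 + 6
  = 27

27


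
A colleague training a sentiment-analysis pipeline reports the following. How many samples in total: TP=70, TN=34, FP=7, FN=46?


Total = TP + TN + FP + FN
= 70 + 34 + 7 + 46
= 157
(Predicted positive: 77, predicted negative: 80)

157


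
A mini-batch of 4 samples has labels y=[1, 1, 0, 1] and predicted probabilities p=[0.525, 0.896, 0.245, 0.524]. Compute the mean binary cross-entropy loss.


L[0] = -ln(0.525) = 0.6444
L[1] = -ln(0.896) = 0.1098
L[2] = -ln(1-0.245) = -ln(0.755) = 0.281
L[3] = -ln(0.524) = 0.6463
mean = (0.6444 + 0.1098 + 0.281 + 0.6463)/4 = 0.4204

0.4204
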